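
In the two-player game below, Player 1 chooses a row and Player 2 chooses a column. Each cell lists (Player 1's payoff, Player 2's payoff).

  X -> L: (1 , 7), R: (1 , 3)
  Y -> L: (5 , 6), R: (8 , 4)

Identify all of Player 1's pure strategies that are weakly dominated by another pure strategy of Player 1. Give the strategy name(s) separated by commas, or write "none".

Y weakly dominates X — L: 5>1, R: 8>1.
Nothing dominates Y: X at L (5>1).

X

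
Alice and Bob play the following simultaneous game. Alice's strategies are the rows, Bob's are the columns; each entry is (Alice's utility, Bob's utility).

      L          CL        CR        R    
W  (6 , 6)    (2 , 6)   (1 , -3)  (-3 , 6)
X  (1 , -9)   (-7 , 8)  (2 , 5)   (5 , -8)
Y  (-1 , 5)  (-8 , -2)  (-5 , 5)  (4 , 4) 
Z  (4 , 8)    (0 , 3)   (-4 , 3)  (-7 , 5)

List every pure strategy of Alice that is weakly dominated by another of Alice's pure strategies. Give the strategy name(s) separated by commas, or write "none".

Y, Z

W is not dominated — it holds its own against X at L (6>1); Y at L (6>-1); Z at L (6>4).
X: no other strategy beats it everywhere (W at CR (2>1); Y at L (1>-1); Z at CR (2>-4)).
Y: dominated, since X does at least as well everywhere (L: 1>-1, CL: -7>-8, CR: 2>-5, R: 5>4).
Z: dominated, since W does at least as well everywhere (L: 6>4, CL: 2>0, CR: 1>-4, R: -3>-7).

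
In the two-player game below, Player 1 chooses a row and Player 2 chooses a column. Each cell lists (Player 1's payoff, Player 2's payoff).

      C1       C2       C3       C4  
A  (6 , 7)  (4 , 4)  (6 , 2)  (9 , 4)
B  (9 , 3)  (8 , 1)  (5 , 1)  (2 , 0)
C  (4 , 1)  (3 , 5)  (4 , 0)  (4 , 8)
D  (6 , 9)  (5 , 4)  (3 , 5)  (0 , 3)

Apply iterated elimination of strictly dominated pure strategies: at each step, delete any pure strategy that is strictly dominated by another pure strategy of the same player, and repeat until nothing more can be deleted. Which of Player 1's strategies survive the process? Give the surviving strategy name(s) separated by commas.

B

Row C is eliminated: A beats it against every remaining column (C1: 6>4, C2: 4>3, C3: 6>4, C4: 9>4).
For Player 1, B strictly dominates D on the remaining columns (C1: 9>6, C2: 8>5, C3: 5>3, C4: 2>0); eliminate D.
Player 2's strategy C2 is strictly dominated by C1 (A: 7>4, B: 3>1) and is removed.
Column C3 is eliminated: C1 beats it against every remaining row (A: 7>2, B: 3>1).
For Player 2, C1 strictly dominates C4 on the remaining rows (A: 7>4, B: 3>0); eliminate C4.
Player 1's strategy A is strictly dominated by B (C1: 9>6) and is removed.
Among the remaining strategies, none is strictly dominated by another pure strategy of the same player, so the elimination stops.
Surviving strategies — Player 1: {B}; Player 2: {C1}.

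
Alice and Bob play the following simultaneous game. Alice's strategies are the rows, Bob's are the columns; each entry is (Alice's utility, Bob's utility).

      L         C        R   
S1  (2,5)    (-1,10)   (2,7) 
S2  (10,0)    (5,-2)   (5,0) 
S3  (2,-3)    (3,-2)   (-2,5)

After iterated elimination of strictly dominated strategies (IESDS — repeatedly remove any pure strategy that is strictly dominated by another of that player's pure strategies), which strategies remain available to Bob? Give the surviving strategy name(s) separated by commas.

L, R

Row S1 is eliminated: S2 beats it against every remaining column (L: 10>2, C: 5>-1, R: 5>2).
For Alice, S2 strictly dominates S3 on the remaining columns (L: 10>2, C: 5>3, R: 5>-2); eliminate S3.
Bob's strategy C is strictly dominated by L (S2: 0>-2) and is removed.
Among the remaining strategies, none is strictly dominated by another pure strategy of the same player, so the elimination stops.
Surviving strategies — Alice: {S2}; Bob: {L, R}.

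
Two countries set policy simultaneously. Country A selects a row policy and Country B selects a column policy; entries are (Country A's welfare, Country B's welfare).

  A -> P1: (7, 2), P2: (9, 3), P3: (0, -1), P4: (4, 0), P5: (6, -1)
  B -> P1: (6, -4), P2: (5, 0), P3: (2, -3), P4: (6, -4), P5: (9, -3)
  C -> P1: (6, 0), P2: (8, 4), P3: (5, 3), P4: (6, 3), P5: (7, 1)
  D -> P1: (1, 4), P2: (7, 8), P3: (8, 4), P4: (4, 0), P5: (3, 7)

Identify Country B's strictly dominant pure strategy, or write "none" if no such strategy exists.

P2 vs P1: A: 3>2, B: 0>-4, C: 4>0, D: 8>4.
P2 vs P3: A: 3>-1, B: 0>-3, C: 4>3, D: 8>4.
P2 vs P4: A: 3>0, B: 0>-4, C: 4>3, D: 8>0.
P2 vs P5: A: 3>-1, B: 0>-3, C: 4>1, D: 8>7.
P2 strictly beats every other strategy against every opponent action, so it is strictly dominant.

P2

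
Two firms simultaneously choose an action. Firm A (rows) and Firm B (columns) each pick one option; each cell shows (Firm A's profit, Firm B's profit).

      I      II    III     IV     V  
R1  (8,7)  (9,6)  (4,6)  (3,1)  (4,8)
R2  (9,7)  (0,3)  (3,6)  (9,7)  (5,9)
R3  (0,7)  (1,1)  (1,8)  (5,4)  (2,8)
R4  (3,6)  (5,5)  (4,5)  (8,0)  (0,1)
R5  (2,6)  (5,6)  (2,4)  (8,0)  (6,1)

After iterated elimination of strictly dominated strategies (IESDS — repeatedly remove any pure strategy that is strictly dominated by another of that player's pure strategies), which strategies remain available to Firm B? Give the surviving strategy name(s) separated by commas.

I, II, V

Firm A's strategy R3 is strictly dominated by R5 (I: 2>0, II: 5>1, III: 2>1, IV: 8>5, V: 6>2) and is removed.
For Firm B, I strictly dominates III on the remaining rows (R1: 7>6, R2: 7>6, R4: 6>5, R5: 6>4); eliminate III.
Firm B's strategy IV is strictly dominated by V (R1: 8>1, R2: 9>7, R4: 1>0, R5: 1>0) and is removed.
Row R4 is eliminated: R1 beats it against every remaining column (I: 8>3, II: 9>5, V: 4>0).
Among the remaining strategies, none is strictly dominated by another pure strategy of the same player, so the elimination stops.
Surviving strategies — Firm A: {R1, R2, R5}; Firm B: {I, II, V}.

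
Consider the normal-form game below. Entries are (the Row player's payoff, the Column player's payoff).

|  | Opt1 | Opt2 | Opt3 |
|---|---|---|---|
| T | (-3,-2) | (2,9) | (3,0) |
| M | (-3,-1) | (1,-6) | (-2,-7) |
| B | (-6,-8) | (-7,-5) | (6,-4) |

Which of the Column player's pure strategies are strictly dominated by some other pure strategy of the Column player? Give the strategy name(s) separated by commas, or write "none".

Opt1: no other strategy beats it everywhere (Opt2 at M (-1>-6); Opt3 at M (-1>-7)).
Opt2 is not dominated — it holds its own against Opt1 at T (9>-2); Opt3 at T (9>0).
Opt3 is not dominated — it holds its own against Opt1 at T (0>-2); Opt2 at B (-4>-5).

none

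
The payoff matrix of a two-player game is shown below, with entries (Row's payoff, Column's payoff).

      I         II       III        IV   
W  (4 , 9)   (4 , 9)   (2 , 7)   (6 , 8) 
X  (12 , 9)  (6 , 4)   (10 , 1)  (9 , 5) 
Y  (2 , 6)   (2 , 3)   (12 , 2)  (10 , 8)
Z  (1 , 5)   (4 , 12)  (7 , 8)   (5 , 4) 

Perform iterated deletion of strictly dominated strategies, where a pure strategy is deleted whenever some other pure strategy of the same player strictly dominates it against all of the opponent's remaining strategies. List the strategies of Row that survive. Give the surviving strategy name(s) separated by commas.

X, Y

Row's strategy W is strictly dominated by X (I: 12>4, II: 6>4, III: 10>2, IV: 9>6) and is removed.
Row's strategy Z is strictly dominated by X (I: 12>1, II: 6>4, III: 10>7, IV: 9>5) and is removed.
Column's strategy II is strictly dominated by I (X: 9>4, Y: 6>3) and is removed.
For Column, I strictly dominates III on the remaining rows (X: 9>1, Y: 6>2); eliminate III.
Among the remaining strategies, none is strictly dominated by another pure strategy of the same player, so the elimination stops.
Surviving strategies — Row: {X, Y}; Column: {I, IV}.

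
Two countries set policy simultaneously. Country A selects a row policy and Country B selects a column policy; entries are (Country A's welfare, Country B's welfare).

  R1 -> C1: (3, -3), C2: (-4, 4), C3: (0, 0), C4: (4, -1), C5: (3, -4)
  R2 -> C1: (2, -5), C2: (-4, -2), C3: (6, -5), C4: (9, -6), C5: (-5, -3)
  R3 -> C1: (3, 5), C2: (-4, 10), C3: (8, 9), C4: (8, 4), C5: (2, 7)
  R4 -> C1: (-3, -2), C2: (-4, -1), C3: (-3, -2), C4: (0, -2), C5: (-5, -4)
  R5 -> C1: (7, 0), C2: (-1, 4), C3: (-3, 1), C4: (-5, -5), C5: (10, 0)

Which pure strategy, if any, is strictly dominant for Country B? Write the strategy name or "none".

C2 vs C1: R1: 4>-3, R2: -2>-5, R3: 10>5, R4: -1>-2, R5: 4>0.
C2 vs C3: R1: 4>0, R2: -2>-5, R3: 10>9, R4: -1>-2, R5: 4>1.
C2 vs C4: R1: 4>-1, R2: -2>-6, R3: 10>4, R4: -1>-2, R5: 4>-5.
C2 vs C5: R1: 4>-4, R2: -2>-3, R3: 10>7, R4: -1>-4, R5: 4>0.
C2 strictly beats every other strategy against every opponent action, so it is strictly dominant.

C2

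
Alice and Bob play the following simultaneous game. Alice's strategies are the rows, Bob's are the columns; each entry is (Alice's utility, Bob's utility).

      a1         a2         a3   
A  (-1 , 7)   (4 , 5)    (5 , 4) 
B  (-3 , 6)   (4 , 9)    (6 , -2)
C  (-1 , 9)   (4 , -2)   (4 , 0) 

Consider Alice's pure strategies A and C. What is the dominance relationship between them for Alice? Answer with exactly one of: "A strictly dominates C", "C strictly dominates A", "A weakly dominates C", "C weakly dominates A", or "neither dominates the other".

A's payoffs vs C's, by Bob's action — a1: -1=-1, a2: 4=4, a3: 5>4.
A is at least as good everywhere and strictly better somewhere (tied only at a1, a2), so A weakly but not strictly dominates C.

A weakly dominates C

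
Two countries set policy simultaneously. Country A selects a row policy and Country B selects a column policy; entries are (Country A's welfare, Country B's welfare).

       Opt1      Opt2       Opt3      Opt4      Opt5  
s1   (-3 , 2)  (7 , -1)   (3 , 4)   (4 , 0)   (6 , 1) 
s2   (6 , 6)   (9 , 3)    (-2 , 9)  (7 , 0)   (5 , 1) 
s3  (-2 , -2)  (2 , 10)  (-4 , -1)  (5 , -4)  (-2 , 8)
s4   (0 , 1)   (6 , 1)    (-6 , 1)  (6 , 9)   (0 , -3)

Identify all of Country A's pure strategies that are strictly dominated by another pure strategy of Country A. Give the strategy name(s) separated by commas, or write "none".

s3, s4

s1: no other strategy beats it everywhere (s2 at Opt3 (3>-2); s3 at Opt2 (7>2); s4 at Opt2 (7>6)).
s2 is not dominated — it holds its own against s1 at Opt1 (6>-3); s3 at Opt1 (6>-2); s4 at Opt1 (6>0).
s3: dominated, since s2 does at least as well everywhere (Opt1: 6>-2, Opt2: 9>2, Opt3: -2>-4, Opt4: 7>5, Opt5: 5>-2).
s4 is strictly dominated by s2 (Opt1: 6>0, Opt2: 9>6, Opt3: -2>-6, Opt4: 7>6, Opt5: 5>0).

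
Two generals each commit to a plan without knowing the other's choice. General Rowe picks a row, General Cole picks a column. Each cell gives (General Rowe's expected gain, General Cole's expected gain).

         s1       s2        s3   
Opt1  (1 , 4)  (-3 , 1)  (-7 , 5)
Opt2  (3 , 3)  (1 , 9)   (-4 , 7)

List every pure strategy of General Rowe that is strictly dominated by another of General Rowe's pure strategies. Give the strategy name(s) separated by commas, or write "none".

Opt1

Opt1: dominated, since Opt2 does at least as well everywhere (s1: 3>1, s2: 1>-3, s3: -4>-7).
Opt2 is not dominated — it holds its own against Opt1 at s1 (3>1).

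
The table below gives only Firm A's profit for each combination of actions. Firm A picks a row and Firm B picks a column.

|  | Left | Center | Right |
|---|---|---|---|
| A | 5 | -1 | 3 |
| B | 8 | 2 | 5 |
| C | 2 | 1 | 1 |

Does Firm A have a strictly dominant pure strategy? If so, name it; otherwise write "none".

B vs A: Left: 8>5, Center: 2>-1, Right: 5>3.
B vs C: Left: 8>2, Center: 2>1, Right: 5>1.
B strictly beats every other strategy against every opponent action, so it is strictly dominant.

B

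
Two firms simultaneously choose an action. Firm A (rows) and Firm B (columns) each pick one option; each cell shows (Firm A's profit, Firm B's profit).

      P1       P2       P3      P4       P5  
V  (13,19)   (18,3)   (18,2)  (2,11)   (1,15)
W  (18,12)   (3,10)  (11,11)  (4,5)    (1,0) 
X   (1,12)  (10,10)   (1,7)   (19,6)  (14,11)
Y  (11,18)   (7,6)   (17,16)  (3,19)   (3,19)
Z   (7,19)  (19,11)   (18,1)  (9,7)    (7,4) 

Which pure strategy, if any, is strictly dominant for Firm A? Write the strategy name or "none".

none

V fails to dominate W at P1 (13<18).
W fails to dominate V at P2 (3<18).
X fails to dominate V at P1 (1<13).
Y fails to dominate V at P1 (11<13).
Z fails to dominate V at P1 (7<13).
No single strategy dominates all the others.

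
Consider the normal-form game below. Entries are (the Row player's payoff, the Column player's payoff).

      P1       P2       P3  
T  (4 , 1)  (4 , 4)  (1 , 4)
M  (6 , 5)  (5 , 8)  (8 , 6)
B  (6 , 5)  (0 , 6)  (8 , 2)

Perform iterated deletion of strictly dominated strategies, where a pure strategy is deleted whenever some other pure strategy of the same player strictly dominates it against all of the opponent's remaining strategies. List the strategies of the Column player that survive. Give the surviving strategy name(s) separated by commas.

The Row player's strategy T is strictly dominated by M (P1: 6>4, P2: 5>4, P3: 8>1) and is removed.
Column P1 is eliminated: P2 beats it against every remaining row (M: 8>5, B: 6>5).
The Column player's strategy P3 is strictly dominated by P2 (M: 8>6, B: 6>2) and is removed.
For the Row player, M strictly dominates B on the remaining columns (P2: 5>0); eliminate B.
Among the remaining strategies, none is strictly dominated by another pure strategy of the same player, so the elimination stops.
Surviving strategies — the Row player: {M}; the Column player: {P2}.

P2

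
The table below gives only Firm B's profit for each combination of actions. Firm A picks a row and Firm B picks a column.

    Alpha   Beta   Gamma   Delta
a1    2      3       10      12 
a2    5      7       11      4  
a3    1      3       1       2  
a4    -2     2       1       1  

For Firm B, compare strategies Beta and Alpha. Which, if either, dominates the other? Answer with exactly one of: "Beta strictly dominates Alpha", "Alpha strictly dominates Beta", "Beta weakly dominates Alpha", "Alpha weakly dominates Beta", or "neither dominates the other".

Beta's payoffs vs Alpha's, by Firm A's action — a1: 3>2, a2: 7>5, a3: 3>1, a4: 2>-2.
Beta gives a strictly higher payoff against each choice by Firm A, so Beta strictly dominates Alpha.

Beta strictly dominates Alpha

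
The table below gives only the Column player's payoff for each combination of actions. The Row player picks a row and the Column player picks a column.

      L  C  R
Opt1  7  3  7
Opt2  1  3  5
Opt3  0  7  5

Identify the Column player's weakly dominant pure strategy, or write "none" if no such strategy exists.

none

L fails to dominate C at Opt2 (1<3).
C fails to dominate L at Opt1 (3<7).
R fails to dominate C at Opt3 (5<7).
No single strategy dominates all the others.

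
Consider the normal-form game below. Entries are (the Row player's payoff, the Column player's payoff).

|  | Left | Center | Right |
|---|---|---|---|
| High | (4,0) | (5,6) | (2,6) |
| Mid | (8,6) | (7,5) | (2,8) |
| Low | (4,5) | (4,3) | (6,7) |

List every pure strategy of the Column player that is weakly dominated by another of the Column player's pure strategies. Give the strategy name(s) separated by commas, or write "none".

Left, Center

Left: dominated, since Right does at least as well everywhere (High: 6>0, Mid: 8>6, Low: 7>5).
Center: dominated, since Right does at least as well everywhere (High: 6=6, Mid: 8>5, Low: 7>3).
Right: no other strategy beats it everywhere (Left at High (6>0); Center at Mid (8>5)).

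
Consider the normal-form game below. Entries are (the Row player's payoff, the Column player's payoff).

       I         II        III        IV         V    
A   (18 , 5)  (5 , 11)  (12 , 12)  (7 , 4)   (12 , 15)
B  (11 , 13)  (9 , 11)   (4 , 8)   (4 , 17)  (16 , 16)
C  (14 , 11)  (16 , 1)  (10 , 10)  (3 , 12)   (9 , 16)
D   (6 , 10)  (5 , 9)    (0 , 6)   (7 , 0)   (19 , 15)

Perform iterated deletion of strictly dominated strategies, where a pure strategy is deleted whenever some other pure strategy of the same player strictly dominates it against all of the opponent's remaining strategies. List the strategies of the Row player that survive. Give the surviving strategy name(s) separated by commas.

D

The Column player's strategy I is strictly dominated by V (A: 15>5, B: 16>13, C: 16>11, D: 15>10) and is removed.
For the Column player, V strictly dominates II on the remaining rows (A: 15>11, B: 16>11, C: 16>1, D: 15>9); eliminate II.
The Row player's strategy C is strictly dominated by A (III: 12>10, IV: 7>3, V: 12>9) and is removed.
Column III is eliminated: V beats it against every remaining row (A: 15>12, B: 16>8, D: 15>6).
Row B is eliminated: D beats it against every remaining column (IV: 7>4, V: 19>16).
Column IV is eliminated: V beats it against every remaining row (A: 15>4, D: 15>0).
The Row player's strategy A is strictly dominated by D (V: 19>12) and is removed.
Among the remaining strategies, none is strictly dominated by another pure strategy of the same player, so the elimination stops.
Surviving strategies — the Row player: {D}; the Column player: {V}.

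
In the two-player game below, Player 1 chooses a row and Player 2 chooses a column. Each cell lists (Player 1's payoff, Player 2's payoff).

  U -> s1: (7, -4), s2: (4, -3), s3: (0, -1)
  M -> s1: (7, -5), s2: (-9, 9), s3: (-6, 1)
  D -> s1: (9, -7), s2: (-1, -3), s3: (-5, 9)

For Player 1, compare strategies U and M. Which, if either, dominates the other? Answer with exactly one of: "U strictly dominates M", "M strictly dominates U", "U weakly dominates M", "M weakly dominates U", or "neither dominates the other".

U weakly dominates M

Compare U to M across each opponent action: s1: 7=7, s2: 4>-9, s3: 0>-6.
U is at least as good everywhere and strictly better somewhere (tied only at s1), so U weakly but not strictly dominates M.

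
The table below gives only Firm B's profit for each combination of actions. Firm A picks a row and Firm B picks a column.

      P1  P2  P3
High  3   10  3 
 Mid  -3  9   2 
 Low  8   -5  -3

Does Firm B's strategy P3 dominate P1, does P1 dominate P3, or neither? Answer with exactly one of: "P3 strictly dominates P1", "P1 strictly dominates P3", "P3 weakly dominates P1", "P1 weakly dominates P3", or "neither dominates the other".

neither dominates the other

P3's payoffs vs P1's, by Firm A's action — High: 3=3, Mid: 2>-3, Low: -3<8.
P3 does better at Mid but worse at Low; neither strategy dominates the other.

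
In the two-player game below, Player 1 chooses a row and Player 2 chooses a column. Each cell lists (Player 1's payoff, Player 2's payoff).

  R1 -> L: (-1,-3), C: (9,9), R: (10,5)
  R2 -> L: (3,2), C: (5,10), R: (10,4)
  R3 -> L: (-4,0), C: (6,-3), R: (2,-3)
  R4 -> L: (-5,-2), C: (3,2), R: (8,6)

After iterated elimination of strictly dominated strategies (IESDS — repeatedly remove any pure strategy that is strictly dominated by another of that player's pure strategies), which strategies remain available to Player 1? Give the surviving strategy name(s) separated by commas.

R1

Row R3 is eliminated: R1 beats it against every remaining column (L: -1>-4, C: 9>6, R: 10>2).
For Player 1, R1 strictly dominates R4 on the remaining columns (L: -1>-5, C: 9>3, R: 10>8); eliminate R4.
For Player 2, C strictly dominates L on the remaining rows (R1: 9>-3, R2: 10>2); eliminate L.
Column R is eliminated: C beats it against every remaining row (R1: 9>5, R2: 10>4).
For Player 1, R1 strictly dominates R2 on the remaining columns (C: 9>5); eliminate R2.
Among the remaining strategies, none is strictly dominated by another pure strategy of the same player, so the elimination stops.
Surviving strategies — Player 1: {R1}; Player 2: {C}.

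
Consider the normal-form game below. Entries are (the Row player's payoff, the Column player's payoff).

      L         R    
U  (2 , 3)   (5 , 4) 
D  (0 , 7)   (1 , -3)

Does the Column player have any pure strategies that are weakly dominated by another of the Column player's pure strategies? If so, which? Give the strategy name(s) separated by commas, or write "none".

none

L is not dominated — it holds its own against R at D (7>-3).
R: no other strategy beats it everywhere (L at U (4>3)).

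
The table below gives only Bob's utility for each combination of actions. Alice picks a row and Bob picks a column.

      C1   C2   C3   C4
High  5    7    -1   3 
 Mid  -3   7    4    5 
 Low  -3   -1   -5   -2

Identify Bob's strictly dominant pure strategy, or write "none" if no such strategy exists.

C2 vs C1: High: 7>5, Mid: 7>-3, Low: -1>-3.
C2 vs C3: High: 7>-1, Mid: 7>4, Low: -1>-5.
C2 vs C4: High: 7>3, Mid: 7>5, Low: -1>-2.
C2 strictly beats every other strategy against every opponent action, so it is strictly dominant.

C2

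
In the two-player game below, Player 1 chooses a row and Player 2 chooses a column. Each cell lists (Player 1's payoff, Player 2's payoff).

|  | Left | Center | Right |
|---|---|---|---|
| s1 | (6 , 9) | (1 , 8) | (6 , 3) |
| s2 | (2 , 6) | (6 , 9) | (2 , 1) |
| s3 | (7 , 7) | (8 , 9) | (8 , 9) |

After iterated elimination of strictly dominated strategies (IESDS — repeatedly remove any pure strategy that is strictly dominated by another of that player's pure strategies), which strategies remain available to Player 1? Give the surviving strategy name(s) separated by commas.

s3

For Player 1, s3 strictly dominates s1 on the remaining columns (Left: 7>6, Center: 8>1, Right: 8>6); eliminate s1.
Row s2 is eliminated: s3 beats it against every remaining column (Left: 7>2, Center: 8>6, Right: 8>2).
For Player 2, Center strictly dominates Left on the remaining rows (s3: 9>7); eliminate Left.
Among the remaining strategies, none is strictly dominated by another pure strategy of the same player, so the elimination stops.
Surviving strategies — Player 1: {s3}; Player 2: {Center, Right}.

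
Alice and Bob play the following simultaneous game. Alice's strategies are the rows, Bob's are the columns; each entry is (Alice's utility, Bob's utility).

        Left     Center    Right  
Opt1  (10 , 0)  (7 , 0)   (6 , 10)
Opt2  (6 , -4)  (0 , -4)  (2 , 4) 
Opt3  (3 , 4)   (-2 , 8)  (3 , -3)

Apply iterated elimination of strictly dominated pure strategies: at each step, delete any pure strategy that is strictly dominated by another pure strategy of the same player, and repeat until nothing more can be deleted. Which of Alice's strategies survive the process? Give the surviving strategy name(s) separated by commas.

Row Opt2 is eliminated: Opt1 beats it against every remaining column (Left: 10>6, Center: 7>0, Right: 6>2).
Row Opt3 is eliminated: Opt1 beats it against every remaining column (Left: 10>3, Center: 7>-2, Right: 6>3).
Bob's strategy Left is strictly dominated by Right (Opt1: 10>0) and is removed.
For Bob, Right strictly dominates Center on the remaining rows (Opt1: 10>0); eliminate Center.
Among the remaining strategies, none is strictly dominated by another pure strategy of the same player, so the elimination stops.
Surviving strategies — Alice: {Opt1}; Bob: {Right}.

Opt1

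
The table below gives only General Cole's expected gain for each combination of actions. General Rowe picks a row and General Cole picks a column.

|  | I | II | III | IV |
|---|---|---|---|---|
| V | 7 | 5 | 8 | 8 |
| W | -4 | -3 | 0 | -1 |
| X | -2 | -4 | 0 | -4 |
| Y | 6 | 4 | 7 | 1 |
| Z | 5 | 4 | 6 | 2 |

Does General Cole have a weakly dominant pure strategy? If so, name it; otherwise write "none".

III vs I: V: 8>7, W: 0>-4, X: 0>-2, Y: 7>6, Z: 6>5.
III vs II: V: 8>5, W: 0>-3, X: 0>-4, Y: 7>4, Z: 6>4.
III vs IV: V: 8=8, W: 0>-1, X: 0>-4, Y: 7>1, Z: 6>2.
III is at least as good as every other strategy against every opponent action, so it is weakly dominant.

III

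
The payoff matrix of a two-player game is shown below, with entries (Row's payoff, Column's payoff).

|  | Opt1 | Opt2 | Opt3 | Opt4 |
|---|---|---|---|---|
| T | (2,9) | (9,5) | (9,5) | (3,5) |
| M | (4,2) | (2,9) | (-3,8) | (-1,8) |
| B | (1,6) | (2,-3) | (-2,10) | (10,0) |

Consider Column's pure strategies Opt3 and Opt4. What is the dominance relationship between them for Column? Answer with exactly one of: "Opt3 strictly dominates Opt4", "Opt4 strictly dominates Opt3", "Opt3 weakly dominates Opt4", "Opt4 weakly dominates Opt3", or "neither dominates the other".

Opt3's payoffs vs Opt4's, by Row's action — T: 5=5, M: 8=8, B: 10>0.
Opt3 is at least as good everywhere and strictly better somewhere (tied only at T, M), so Opt3 weakly but not strictly dominates Opt4.

Opt3 weakly dominates Opt4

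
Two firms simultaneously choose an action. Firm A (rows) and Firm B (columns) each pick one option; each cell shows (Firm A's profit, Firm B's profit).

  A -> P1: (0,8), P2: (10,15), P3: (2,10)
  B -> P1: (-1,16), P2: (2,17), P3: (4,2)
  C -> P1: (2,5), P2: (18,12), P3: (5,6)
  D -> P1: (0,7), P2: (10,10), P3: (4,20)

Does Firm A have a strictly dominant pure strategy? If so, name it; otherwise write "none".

C

C vs A: P1: 2>0, P2: 18>10, P3: 5>2.
C vs B: P1: 2>-1, P2: 18>2, P3: 5>4.
C vs D: P1: 2>0, P2: 18>10, P3: 5>4.
C strictly beats every other strategy against every opponent action, so it is strictly dominant.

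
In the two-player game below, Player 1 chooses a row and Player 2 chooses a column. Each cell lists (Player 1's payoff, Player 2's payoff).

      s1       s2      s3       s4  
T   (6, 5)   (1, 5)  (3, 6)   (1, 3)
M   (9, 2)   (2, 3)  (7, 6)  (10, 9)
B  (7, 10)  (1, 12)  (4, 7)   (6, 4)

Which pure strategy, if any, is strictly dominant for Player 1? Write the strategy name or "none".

M vs T: s1: 9>6, s2: 2>1, s3: 7>3, s4: 10>1.
M vs B: s1: 9>7, s2: 2>1, s3: 7>4, s4: 10>6.
M strictly beats every other strategy against every opponent action, so it is strictly dominant.

M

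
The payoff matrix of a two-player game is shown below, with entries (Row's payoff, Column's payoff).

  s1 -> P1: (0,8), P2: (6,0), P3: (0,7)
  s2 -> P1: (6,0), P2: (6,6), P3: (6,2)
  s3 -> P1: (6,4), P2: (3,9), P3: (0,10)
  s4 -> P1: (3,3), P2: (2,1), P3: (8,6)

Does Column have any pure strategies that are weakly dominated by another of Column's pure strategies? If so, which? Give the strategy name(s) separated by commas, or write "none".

none

Nothing dominates P1: P2 at s1 (8>0); P3 at s1 (8>7).
P2 is not dominated — it holds its own against P1 at s2 (6>0); P3 at s2 (6>2).
P3 is not dominated — it holds its own against P1 at s2 (2>0); P2 at s1 (7>0).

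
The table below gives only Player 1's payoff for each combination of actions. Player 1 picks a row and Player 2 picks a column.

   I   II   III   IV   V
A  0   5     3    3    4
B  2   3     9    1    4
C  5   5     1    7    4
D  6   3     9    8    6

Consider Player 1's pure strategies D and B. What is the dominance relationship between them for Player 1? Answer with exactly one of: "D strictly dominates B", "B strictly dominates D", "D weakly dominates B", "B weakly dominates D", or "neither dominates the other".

D weakly dominates B

D's payoffs vs B's, by Player 2's action — I: 6>2, II: 3=3, III: 9=9, IV: 8>1, V: 6>4.
D is at least as good everywhere and strictly better somewhere (tied only at II, III), so D weakly but not strictly dominates B.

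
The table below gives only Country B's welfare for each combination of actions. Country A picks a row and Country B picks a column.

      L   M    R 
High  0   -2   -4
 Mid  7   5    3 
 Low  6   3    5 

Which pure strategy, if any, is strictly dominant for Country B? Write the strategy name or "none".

L vs M: High: 0>-2, Mid: 7>5, Low: 6>3.
L vs R: High: 0>-4, Mid: 7>3, Low: 6>5.
L strictly beats every other strategy against every opponent action, so it is strictly dominant.

L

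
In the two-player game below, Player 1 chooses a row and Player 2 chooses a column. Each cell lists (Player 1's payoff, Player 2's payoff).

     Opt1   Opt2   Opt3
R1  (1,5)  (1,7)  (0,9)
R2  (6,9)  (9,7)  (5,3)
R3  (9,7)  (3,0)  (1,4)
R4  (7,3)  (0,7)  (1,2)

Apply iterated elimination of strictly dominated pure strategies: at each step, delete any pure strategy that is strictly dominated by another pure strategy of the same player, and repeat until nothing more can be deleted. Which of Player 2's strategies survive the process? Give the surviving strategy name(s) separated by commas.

Opt1

Player 1's strategy R1 is strictly dominated by R2 (Opt1: 6>1, Opt2: 9>1, Opt3: 5>0) and is removed.
Column Opt3 is eliminated: Opt1 beats it against every remaining row (R2: 9>3, R3: 7>4, R4: 3>2).
Player 1's strategy R4 is strictly dominated by R3 (Opt1: 9>7, Opt2: 3>0) and is removed.
Column Opt2 is eliminated: Opt1 beats it against every remaining row (R2: 9>7, R3: 7>0).
Player 1's strategy R2 is strictly dominated by R3 (Opt1: 9>6) and is removed.
Among the remaining strategies, none is strictly dominated by another pure strategy of the same player, so the elimination stops.
Surviving strategies — Player 1: {R3}; Player 2: {Opt1}.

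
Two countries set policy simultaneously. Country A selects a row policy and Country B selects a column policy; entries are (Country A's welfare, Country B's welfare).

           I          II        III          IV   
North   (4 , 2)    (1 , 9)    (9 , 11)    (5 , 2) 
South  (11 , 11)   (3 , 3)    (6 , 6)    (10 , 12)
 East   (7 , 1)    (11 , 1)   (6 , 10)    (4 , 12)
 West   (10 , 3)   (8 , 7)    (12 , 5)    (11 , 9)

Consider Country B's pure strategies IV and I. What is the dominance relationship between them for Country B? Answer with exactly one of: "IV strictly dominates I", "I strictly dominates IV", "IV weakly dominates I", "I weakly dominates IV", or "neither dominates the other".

IV's payoffs vs I's, by Country A's action — North: 2=2, South: 12>11, East: 12>1, West: 9>3.
IV is at least as good everywhere and strictly better somewhere (tied only at North), so IV weakly but not strictly dominates I.

IV weakly dominates I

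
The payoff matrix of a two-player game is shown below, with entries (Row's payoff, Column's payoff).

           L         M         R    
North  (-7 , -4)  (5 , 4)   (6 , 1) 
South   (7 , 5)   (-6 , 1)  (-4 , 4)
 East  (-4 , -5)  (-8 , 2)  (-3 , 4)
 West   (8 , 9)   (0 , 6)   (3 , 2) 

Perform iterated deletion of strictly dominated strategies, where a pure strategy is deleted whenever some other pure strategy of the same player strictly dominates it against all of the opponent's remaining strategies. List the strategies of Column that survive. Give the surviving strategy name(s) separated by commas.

L, M

For Row, West strictly dominates South on the remaining columns (L: 8>7, M: 0>-6, R: 3>-4); eliminate South.
For Row, West strictly dominates East on the remaining columns (L: 8>-4, M: 0>-8, R: 3>-3); eliminate East.
Column R is eliminated: M beats it against every remaining row (North: 4>1, West: 6>2).
Among the remaining strategies, none is strictly dominated by another pure strategy of the same player, so the elimination stops.
Surviving strategies — Row: {North, West}; Column: {L, M}.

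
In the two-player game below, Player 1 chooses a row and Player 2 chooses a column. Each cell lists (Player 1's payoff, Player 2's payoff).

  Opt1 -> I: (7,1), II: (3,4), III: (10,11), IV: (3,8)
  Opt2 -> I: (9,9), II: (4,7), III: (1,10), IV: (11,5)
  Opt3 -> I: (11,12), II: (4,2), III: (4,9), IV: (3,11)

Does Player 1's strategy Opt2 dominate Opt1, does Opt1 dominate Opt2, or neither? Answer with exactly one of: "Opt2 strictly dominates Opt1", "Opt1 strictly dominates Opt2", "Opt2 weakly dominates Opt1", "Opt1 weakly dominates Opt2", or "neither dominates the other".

neither dominates the other

Opt2's payoffs vs Opt1's, by Player 2's action — I: 9>7, II: 4>3, III: 1<10, IV: 11>3.
Opt2 does better at I, II, IV but worse at III; neither strategy dominates the other.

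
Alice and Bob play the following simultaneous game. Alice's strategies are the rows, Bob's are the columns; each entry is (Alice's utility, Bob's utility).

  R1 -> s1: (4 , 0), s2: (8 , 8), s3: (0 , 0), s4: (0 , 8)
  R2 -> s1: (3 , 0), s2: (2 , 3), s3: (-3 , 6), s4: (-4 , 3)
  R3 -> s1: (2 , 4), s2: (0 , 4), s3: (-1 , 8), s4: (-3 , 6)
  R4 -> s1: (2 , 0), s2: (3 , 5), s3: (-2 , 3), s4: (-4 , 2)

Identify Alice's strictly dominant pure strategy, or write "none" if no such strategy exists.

R1 vs R2: s1: 4>3, s2: 8>2, s3: 0>-3, s4: 0>-4.
R1 vs R3: s1: 4>2, s2: 8>0, s3: 0>-1, s4: 0>-3.
R1 vs R4: s1: 4>2, s2: 8>3, s3: 0>-2, s4: 0>-4.
R1 strictly beats every other strategy against every opponent action, so it is strictly dominant.

R1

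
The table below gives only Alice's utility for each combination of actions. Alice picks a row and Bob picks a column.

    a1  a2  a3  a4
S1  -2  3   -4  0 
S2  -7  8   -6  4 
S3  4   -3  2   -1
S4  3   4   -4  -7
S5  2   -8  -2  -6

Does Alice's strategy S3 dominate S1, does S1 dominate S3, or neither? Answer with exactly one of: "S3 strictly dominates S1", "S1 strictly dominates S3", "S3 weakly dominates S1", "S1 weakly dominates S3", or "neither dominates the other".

neither dominates the other

S3's payoffs vs S1's, by Bob's action — a1: 4>-2, a2: -3<3, a3: 2>-4, a4: -1<0.
S3 does better at a1, a3 but worse at a2, a4; neither strategy dominates the other.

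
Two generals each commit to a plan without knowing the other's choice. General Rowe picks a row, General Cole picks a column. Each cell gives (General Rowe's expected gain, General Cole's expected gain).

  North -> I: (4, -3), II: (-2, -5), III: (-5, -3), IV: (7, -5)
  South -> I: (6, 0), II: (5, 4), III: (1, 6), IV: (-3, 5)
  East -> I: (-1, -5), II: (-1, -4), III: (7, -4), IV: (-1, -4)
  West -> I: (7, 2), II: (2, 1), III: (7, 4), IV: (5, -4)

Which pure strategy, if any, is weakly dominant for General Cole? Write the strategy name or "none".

III vs I: North: -3=-3, South: 6>0, East: -4>-5, West: 4>2.
III vs II: North: -3>-5, South: 6>4, East: -4=-4, West: 4>1.
III vs IV: North: -3>-5, South: 6>5, East: -4=-4, West: 4>-4.
III is at least as good as every other strategy against every opponent action, so it is weakly dominant.

III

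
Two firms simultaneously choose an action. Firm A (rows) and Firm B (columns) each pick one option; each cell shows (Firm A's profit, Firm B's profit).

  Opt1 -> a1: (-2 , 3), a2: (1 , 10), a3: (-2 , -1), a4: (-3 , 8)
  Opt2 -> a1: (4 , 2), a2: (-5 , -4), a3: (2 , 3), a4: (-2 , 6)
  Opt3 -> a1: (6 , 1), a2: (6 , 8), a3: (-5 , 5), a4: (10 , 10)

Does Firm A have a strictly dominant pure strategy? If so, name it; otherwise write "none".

Opt1 fails to dominate Opt2 at a1 (-2<4).
Opt2 fails to dominate Opt1 at a2 (-5<1).
Opt3 fails to dominate Opt1 at a3 (-5<-2).
No single strategy dominates all the others.

none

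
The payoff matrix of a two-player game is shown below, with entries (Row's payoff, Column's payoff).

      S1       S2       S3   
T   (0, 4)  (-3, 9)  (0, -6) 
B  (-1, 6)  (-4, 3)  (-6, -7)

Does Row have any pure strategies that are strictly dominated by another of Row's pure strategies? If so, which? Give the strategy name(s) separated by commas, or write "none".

Nothing dominates T: B at S1 (0>-1).
B: dominated, since T does at least as well everywhere (S1: 0>-1, S2: -3>-4, S3: 0>-6).

B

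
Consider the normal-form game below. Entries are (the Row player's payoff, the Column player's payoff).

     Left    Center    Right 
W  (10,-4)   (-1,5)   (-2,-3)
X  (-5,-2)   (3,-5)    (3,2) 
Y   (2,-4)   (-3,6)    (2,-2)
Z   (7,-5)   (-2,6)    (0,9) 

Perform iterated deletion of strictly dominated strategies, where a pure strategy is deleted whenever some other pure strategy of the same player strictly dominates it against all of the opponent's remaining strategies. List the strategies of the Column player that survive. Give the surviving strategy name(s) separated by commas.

Right

Column Left is eliminated: Right beats it against every remaining row (W: -3>-4, X: 2>-2, Y: -2>-4, Z: 9>-5).
Row W is eliminated: X beats it against every remaining column (Center: 3>-1, Right: 3>-2).
Row Y is eliminated: X beats it against every remaining column (Center: 3>-3, Right: 3>2).
For the Row player, X strictly dominates Z on the remaining columns (Center: 3>-2, Right: 3>0); eliminate Z.
Column Center is eliminated: Right beats it against every remaining row (X: 2>-5).
Among the remaining strategies, none is strictly dominated by another pure strategy of the same player, so the elimination stops.
Surviving strategies — the Row player: {X}; the Column player: {Right}.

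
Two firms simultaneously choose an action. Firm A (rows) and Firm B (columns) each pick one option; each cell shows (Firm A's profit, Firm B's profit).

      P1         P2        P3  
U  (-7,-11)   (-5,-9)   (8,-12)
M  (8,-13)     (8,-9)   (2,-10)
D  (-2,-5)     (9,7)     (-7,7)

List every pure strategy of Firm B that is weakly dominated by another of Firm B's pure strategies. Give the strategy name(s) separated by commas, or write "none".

P1, P3

P2 weakly dominates P1 — U: -9>-11, M: -9>-13, D: 7>-5.
Nothing dominates P2: P1 at U (-9>-11); P3 at U (-9>-12).
P3 is weakly dominated by P2 (U: -9>-12, M: -9>-10, D: 7=7).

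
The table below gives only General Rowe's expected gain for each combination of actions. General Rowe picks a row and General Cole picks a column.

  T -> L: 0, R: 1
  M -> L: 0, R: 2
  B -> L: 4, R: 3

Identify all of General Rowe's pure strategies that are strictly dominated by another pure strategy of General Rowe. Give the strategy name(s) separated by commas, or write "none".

T, M

B strictly dominates T — L: 4>0, R: 3>1.
M is strictly dominated by B (L: 4>0, R: 3>2).
B: no other strategy beats it everywhere (T at L (4>0); M at L (4>0)).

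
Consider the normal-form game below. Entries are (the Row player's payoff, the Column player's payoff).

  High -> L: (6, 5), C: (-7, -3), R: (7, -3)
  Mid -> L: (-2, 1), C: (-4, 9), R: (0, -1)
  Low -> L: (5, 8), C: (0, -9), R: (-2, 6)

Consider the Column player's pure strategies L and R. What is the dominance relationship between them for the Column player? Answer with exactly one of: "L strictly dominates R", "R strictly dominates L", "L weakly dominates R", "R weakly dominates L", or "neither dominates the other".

L strictly dominates R

Compare L to R across every action of the Row player: High: 5>-3, Mid: 1>-1, Low: 8>6.
Every comparison favours L, so L strictly dominates R.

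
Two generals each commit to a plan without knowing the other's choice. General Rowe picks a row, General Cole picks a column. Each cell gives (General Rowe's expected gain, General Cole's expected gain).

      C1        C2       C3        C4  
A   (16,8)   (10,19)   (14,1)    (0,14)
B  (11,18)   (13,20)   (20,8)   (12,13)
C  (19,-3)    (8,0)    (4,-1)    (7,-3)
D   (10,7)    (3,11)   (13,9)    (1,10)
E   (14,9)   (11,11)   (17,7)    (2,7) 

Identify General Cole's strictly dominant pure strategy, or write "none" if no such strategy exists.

C2

C2 vs C1: A: 19>8, B: 20>18, C: 0>-3, D: 11>7, E: 11>9.
C2 vs C3: A: 19>1, B: 20>8, C: 0>-1, D: 11>9, E: 11>7.
C2 vs C4: A: 19>14, B: 20>13, C: 0>-3, D: 11>10, E: 11>7.
C2 strictly beats every other strategy against every opponent action, so it is strictly dominant.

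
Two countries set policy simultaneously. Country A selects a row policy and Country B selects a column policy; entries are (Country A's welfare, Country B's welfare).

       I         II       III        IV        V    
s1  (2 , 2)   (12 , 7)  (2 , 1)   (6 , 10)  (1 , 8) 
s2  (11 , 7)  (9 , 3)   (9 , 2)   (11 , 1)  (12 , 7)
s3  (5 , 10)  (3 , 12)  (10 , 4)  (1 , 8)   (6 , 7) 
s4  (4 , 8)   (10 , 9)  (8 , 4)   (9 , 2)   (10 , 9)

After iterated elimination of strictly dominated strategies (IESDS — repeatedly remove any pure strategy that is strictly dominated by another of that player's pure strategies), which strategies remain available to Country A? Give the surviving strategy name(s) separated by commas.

Country B's strategy III is strictly dominated by I (s1: 2>1, s2: 7>2, s3: 10>4, s4: 8>4) and is removed.
For Country A, s2 strictly dominates s3 on the remaining columns (I: 11>5, II: 9>3, IV: 11>1, V: 12>6); eliminate s3.
Among the remaining strategies, none is strictly dominated by another pure strategy of the same player, so the elimination stops.
Surviving strategies — Country A: {s1, s2, s4}; Country B: {I, II, IV, V}.

s1, s2, s4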